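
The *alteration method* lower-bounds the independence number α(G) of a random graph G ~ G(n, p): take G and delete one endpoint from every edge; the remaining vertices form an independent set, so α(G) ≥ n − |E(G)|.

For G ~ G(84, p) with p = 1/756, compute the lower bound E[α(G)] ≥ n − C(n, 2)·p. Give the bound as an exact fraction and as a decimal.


E[|E(G)|] = C(84, 2)·p = 3486 · (1/756) = 83/18.
E[α(G)] ≥ n − E[|E(G)|] = 84 − 83/18 = 1429/18.
Numerically: ≈ 79.38889.
(This is only a lower bound; the true E[α(G)] may be larger.)

E[α(G)] ≥ 1429/18 ≈ 79.38889.


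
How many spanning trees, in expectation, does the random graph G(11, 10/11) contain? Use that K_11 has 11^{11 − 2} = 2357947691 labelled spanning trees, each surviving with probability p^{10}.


K_11 has 11^{11 − 2} = 2357947691 labelled spanning trees.
For each such spanning tree H, let X_H = 1 if all 10 edges of H are present in G. Then P[X_H = 1] = p^{10} = (10/11)^{10} = 10000000000/25937424601.
Summing the indicators: E[X] = Σ_H E[X_H] = 2357947691 · p^{10} = 2357947691 · 10000000000/25937424601 = 10000000000/11.
Numerically: E[X] ≈ 9.0909e+08.

E[X] = 2357947691 · (10/11)^{10} = 10000000000/11 ≈ 9.0909e+08.


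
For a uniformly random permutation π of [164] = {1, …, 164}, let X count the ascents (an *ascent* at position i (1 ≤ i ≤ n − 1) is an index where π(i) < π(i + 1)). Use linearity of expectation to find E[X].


Write X = Σ X_I over i = 1, …, 163, with X_I the indicator of one ascent.
There are 163 indicators.
For each fixed i, the pair (π(i), π(i+1)) is a uniformly random ordered pair of distinct values from {1, …, 164}; by symmetry P[π(i) < π(i+1)] = 1/2.
By linearity: E[X] = 163 · (1/2) = (164 − 1) · (1/2) = 163/2 ≈ 81.5000.

E[X] = 163/2 = 81.5000.


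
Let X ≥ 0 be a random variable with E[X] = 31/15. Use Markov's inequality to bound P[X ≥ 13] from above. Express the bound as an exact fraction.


μ = E[X] = 31/15, a = 13.
Markov: P[X ≥ 13] ≤ μ/a = (31/15)/13 = 31/195.
Numerically: ≈ 0.158974.
(Since a = 13 > μ = 2.066667, the bound 31/195 is < 1 and informative.)

P[X ≥ 13] ≤ 31/195 ≈ 0.158974.


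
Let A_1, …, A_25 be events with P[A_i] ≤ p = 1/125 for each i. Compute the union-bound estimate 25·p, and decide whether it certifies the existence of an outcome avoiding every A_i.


Union bound: P[∪_{i=1}^{25} A_i] ≤ Σ_i P[A_i] ≤ 25·p = 25·(1/125) = 1/5.
Numerically: 1/5 ≈ 0.2000.
Is 1/5 < 1? YES.
Since P[∪ A_i] ≤ 1/5 < 1, the complement has P[∩ A_i^c] ≥ 1 − 1/5 = 4/5 > 0, so some outcome avoids every A_i.

25·p = 1/5 ≈ 0.2000; existence CERTIFIED by the union bound.


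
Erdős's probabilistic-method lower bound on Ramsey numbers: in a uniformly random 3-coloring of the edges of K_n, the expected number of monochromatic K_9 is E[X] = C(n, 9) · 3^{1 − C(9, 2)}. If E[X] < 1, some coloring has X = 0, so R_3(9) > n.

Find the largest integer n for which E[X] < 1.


We need C(n, 9) · 3^{1 − 36} < 1, i.e. C(n, 9) < 3^{36 − 1} = 50031545098999707.
Check values of n near the boundary:
  n = 300: C(300, 9) = 48052241692154700; 48052241692154700 < 50031545098999707? YES
  n = 301: C(301, 9) = 49533303936090975; 49533303936090975 < 50031545098999707? YES
  n = 302: C(302, 9) = 51054804739588650; 51054804739588650 < 50031545098999707? NO
The largest n with C(n, 9) < 50031545098999707 is n = 301 (where E[X] = 16511101312030325/16677181699666569 ≈ 0.990). Hence R_3(9) > 301, i.e. R_3(9) ≥ 302.

Largest n = 301; hence R_3(9) > 301.


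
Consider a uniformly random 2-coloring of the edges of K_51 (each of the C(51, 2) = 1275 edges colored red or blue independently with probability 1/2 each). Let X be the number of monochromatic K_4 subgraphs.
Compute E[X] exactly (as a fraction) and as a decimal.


Let X = Σ_S X_S over the C(51, 4) = 249900 subsets S of size 4, where X_S = 1 if the K_4 on S is monochromatic.
For a fixed S, the K_4 on S has C(4, 2) = 6 edges. P[all 6 edges red] = (1/2)^6, and likewise for blue, so P[monochromatic] = 2·(1/2)^6 = 2^{1 − 6} = 1/32.
Summing: E[X] = C(51, 4) · 2^{1 − 6} = 249900 · 1/32 = 62475/8.
Numerically: E[X] ≈ 7809.37500.

E[X] = C(51,4)·2^(1−C(4,2)) = 62475/8 ≈ 7809.37500.


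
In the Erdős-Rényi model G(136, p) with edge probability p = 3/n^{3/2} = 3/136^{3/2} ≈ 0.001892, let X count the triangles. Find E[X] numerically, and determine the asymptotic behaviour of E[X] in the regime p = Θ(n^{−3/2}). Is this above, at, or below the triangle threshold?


Number of potential triangles: C(136, 3) = 410040.
Each occurs with probability p³ ≈ (0.001892)³ ≈ 6.767662e-09.
By linearity: E[X] = C(136, 3)·p³ ≈ 410040 · 6.767662e-09 ≈ 0.0028.
Since α = 3/2 > 1, p = c/n^{3/2} = o(1/n) is below the triangle threshold p ~ 1/n. Asymptotically E[X] ~ (c³/6)·n^{3(1−α)} = (3³/6)·n^{-1.5} → 0, so by Markov's inequality G has no triangles w.h.p.

E[X] ≈ 0.0028; in regime p = Θ(1/n^{3/2}) E[X] tends to 0 (below the triangle threshold p ~ 1/n).


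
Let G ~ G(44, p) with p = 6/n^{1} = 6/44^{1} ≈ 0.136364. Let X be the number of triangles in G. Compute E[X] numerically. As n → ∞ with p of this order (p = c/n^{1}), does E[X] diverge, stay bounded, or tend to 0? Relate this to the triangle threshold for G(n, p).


Number of potential triangles: C(44, 3) = 13244.
Each occurs with probability p³ ≈ (0.136364)³ ≈ 2.53568745e-03.
By linearity: E[X] = C(44, 3)·p³ ≈ 13244 · 2.53568745e-03 ≈ 33.582645.
Here α = 1, so p = 6/n is exactly at the triangle threshold p ~ 1/n. Asymptotically E[X] → c³/6 = 6³/6 = 36 ≈ 36.000000, a bounded constant. In this regime the triangle count is asymptotically Poisson(c³/6).

E[X] ≈ 33.582645; in regime p = Θ(1/n^{1}) E[X] stays bounded (at the triangle threshold p ~ 1/n).


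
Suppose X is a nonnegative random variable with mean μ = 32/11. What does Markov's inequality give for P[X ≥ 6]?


μ = E[X] = 32/11, a = 6.
Markov: P[X ≥ 6] ≤ μ/a = (32/11)/6 = 16/33.
Numerically: ≈ 0.484848.
(Since a = 6 > μ = 2.909091, the bound 16/33 is < 1 and informative.)

P[X ≥ 6] ≤ 16/33 ≈ 0.484848.


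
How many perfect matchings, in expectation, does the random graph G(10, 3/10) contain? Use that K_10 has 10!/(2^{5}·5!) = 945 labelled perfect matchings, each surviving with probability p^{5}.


K_10 has 10!/(2^{5}·5!) = 945 labelled perfect matchings.
For each such perfect matching H, let X_H = 1 if all 5 edges of H are present in G. Then P[X_H = 1] = p^{5} = (3/10)^{5} = 243/100000.
Summing the indicators: E[X] = Σ_H E[X_H] = 945 · p^{5} = 945 · 243/100000 = 45927/20000.
Numerically: E[X] ≈ 2.2963.

E[X] = 945 · (3/10)^{5} = 45927/20000 ≈ 2.2963.


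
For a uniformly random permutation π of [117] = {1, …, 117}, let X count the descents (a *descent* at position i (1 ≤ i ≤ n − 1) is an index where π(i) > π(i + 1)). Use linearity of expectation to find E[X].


Write X = Σ X_I over i = 1, …, 116, with X_I the indicator of one descent.
There are 116 indicators.
For each fixed i, the pair (π(i), π(i+1)) is a uniformly random ordered pair of distinct values from {1, …, 117}; by symmetry P[π(i) > π(i+1)] = 1/2.
By linearity: E[X] = 116 · (1/2) = (117 − 1) · (1/2) = 58 ≈ 58.000.

E[X] = 58 = 58.000.


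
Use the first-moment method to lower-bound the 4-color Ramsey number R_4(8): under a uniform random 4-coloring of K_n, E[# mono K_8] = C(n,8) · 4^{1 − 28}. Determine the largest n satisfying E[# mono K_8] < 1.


We need C(n, 8) · 4^{1 − 28} < 1, i.e. C(n, 8) < 4^{28 − 1} = 18014398509481984.
Check values of n near the boundary:
  n = 403: C(403, 8) = 16090020602228430; 16090020602228430 < 18014398509481984? YES
  n = 404: C(404, 8) = 16415071523485570; 16415071523485570 < 18014398509481984? YES
  n = 405: C(405, 8) = 16745853821188050; 16745853821188050 < 18014398509481984? YES
  n = 406: C(406, 8) = 17082453897995850; 17082453897995850 < 18014398509481984? YES
  n = 407: C(407, 8) = 17424959239309050; 17424959239309050 < 18014398509481984? YES
  n = 408: C(408, 8) = 17773458424095231; 17773458424095231 < 18014398509481984? YES
  n = 409: C(409, 8) = 18128041135797879; 18128041135797879 < 18014398509481984? NO
The largest n with C(n, 8) < 18014398509481984 is n = 408 (where E[X] = 17773458424095231/18014398509481984 ≈ 0.98663). Hence R_4(8) > 408, i.e. R_4(8) ≥ 409.

Largest n = 408; hence R_4(8) > 408.


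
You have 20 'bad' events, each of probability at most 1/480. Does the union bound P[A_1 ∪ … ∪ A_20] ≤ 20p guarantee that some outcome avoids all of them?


Union bound: P[∪_{i=1}^{20} A_i] ≤ Σ_i P[A_i] ≤ 20·p = 20·(1/480) = 1/24.
Numerically: 1/24 ≈ 0.041667.
Is 1/24 < 1? YES.
Since P[∪ A_i] ≤ 1/24 < 1, the complement has P[∩ A_i^c] ≥ 1 − 1/24 = 23/24 > 0, so some outcome avoids every A_i.

20·p = 1/24 ≈ 0.041667; existence CERTIFIED by the union bound.


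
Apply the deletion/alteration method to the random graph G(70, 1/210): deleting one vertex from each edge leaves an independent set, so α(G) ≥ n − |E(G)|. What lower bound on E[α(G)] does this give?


E[|E(G)|] = C(70, 2)·p = 2415 · (1/210) = 23/2.
E[α(G)] ≥ n − E[|E(G)|] = 70 − 23/2 = 117/2.
Numerically: ≈ 58.50000.
(This is only a lower bound; the true E[α(G)] may be larger.)

E[α(G)] ≥ 117/2 ≈ 58.50000.


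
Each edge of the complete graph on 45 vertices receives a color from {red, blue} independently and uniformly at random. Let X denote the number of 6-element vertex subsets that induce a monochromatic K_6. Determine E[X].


Let X = Σ_S X_S over the C(45, 6) = 8145060 subsets S of size 6, where X_S = 1 if the K_6 on S is monochromatic.
For a fixed S, the K_6 on S has C(6, 2) = 15 edges. P[all 15 edges red] = (1/2)^15, and likewise for blue, so P[monochromatic] = 2·(1/2)^15 = 2^{1 − 15} = 1/16384.
By linearity of expectation: E[X] = C(45, 6) · 2^{1 − 15} = 8145060 · 1/16384 = 2036265/4096.
Numerically: E[X] ≈ 497.13501.

E[X] = C(45,6)·2^(1−C(6,2)) = 2036265/4096 ≈ 497.13501.


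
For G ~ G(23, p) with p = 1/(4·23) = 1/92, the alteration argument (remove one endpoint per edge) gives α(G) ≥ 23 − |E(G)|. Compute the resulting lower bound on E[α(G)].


E[|E(G)|] = C(23, 2)·p = 253 · (1/92) = 11/4.
E[α(G)] ≥ n − E[|E(G)|] = 23 − 11/4 = 81/4.
Numerically: ≈ 20.25000.
(This is only a lower bound; the true E[α(G)] may be larger.)

E[α(G)] ≥ 81/4 ≈ 20.25000.


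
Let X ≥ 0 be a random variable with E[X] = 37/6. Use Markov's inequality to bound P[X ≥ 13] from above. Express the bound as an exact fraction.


μ = E[X] = 37/6, a = 13.
Markov: P[X ≥ 13] ≤ μ/a = (37/6)/13 = 37/78.
Numerically: ≈ 0.474.
(Since a = 13 > μ = 6.167, the bound 37/78 is < 1 and informative.)

P[X ≥ 13] ≤ 37/78 ≈ 0.474.


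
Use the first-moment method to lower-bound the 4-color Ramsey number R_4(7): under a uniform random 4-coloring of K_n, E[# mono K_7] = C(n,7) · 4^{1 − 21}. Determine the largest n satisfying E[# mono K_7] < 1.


We need C(n, 7) · 4^{1 − 21} < 1, i.e. C(n, 7) < 4^{21 − 1} = 1099511627776.
Check values of n near the boundary:
  n = 175: C(175, 7) = 883208107275; 883208107275 < 1099511627776? YES
  n = 176: C(176, 7) = 919790691600; 919790691600 < 1099511627776? YES
  n = 177: C(177, 7) = 957664425960; 957664425960 < 1099511627776? YES
  n = 178: C(178, 7) = 996867063280; 996867063280 < 1099511627776? YES
  n = 179: C(179, 7) = 1037437234460; 1037437234460 < 1099511627776? YES
  n = 180: C(180, 7) = 1079414463600; 1079414463600 < 1099511627776? YES
  n = 181: C(181, 7) = 1122839183400; 1122839183400 < 1099511627776? NO
  n = 182: C(182, 7) = 1167752750736; 1167752750736 < 1099511627776? NO
  n = 183: C(183, 7) = 1214197462413; 1214197462413 < 1099511627776? NO
The largest n with C(n, 7) < 1099511627776 is n = 180 (where E[X] = 67463403975/68719476736 ≈ 0.98172). Hence R_4(7) > 180, i.e. R_4(7) ≥ 181.

Largest n = 180; hence R_4(7) > 180.


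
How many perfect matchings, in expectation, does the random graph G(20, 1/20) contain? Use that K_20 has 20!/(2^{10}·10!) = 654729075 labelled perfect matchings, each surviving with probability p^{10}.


K_20 has 20!/(2^{10}·10!) = 654729075 labelled perfect matchings.
For each such perfect matching H, let X_H = 1 if all 10 edges of H are present in G. Then P[X_H = 1] = p^{10} = (1/20)^{10} = 1/10240000000000.
Summing the indicators: E[X] = Σ_H E[X_H] = 654729075 · p^{10} = 654729075 · 1/10240000000000 = 26189163/409600000000.
Numerically: E[X] ≈ 6.39384e-05.

E[X] = 654729075 · (1/20)^{10} = 26189163/409600000000 ≈ 6.39384e-05.


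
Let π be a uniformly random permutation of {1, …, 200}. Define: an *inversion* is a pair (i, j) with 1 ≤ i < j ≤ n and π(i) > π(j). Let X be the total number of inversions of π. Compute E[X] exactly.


Write X = Σ X_I over the C(200, 2) = 19900 pairs i < j, with X_I the indicator of one inversion.
There are 19900 indicators.
For each fixed pair i < j, the values π(i) and π(j) are two distinct elements of {1, …, 200} in uniformly random order; by symmetry P[π(i) > π(j)] = 1/2.
By linearity: E[X] = 19900 · (1/2) = C(200, 2) · (1/2) = 19900/2 = 9950 ≈ 9950.000.

E[X] = 9950 = 9950.000.


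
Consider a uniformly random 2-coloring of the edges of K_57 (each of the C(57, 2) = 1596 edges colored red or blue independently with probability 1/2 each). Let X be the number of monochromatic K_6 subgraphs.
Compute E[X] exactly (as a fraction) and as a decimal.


Let X = Σ_S X_S over the C(57, 6) = 36288252 subsets S of size 6, where X_S = 1 if the K_6 on S is monochromatic.
For a fixed S, the K_6 on S has C(6, 2) = 15 edges. P[all 15 edges red] = (1/2)^15, and likewise for blue, so P[monochromatic] = 2·(1/2)^15 = 2^{1 − 15} = 1/16384.
By linearity: E[X] = C(57, 6) · 2^{1 − 15} = 36288252 · 1/16384 = 9072063/4096.
Numerically: E[X] ≈ 2214.8591.

E[X] = C(57,6)·2^(1−C(6,2)) = 9072063/4096 ≈ 2214.8591.


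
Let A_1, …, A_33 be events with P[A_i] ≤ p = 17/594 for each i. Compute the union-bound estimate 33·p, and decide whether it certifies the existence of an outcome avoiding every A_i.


Union bound: P[∪_{i=1}^{33} A_i] ≤ Σ_i P[A_i] ≤ 33·p = 33·(17/594) = 17/18.
Numerically: 17/18 ≈ 0.944.
Is 17/18 < 1? YES.
Since P[∪ A_i] ≤ 17/18 < 1, the complement has P[∩ A_i^c] ≥ 1 − 17/18 = 1/18 > 0, so some outcome avoids every A_i.

33·p = 17/18 ≈ 0.944; existence CERTIFIED by the union bound.


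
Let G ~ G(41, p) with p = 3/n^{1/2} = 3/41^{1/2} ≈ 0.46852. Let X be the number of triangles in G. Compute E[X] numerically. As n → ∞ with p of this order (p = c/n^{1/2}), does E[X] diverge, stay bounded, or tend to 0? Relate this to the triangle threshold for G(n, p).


Number of potential triangles: C(41, 3) = 10660.
Each occurs with probability p³ ≈ (0.46852)³ ≈ 1.0284614e-01.
By linearity: E[X] = C(41, 3)·p³ ≈ 10660 · 1.0284614e-01 ≈ 1096.33981.
Since α = 1/2 < 1, p = c/n^{1/2} ≫ 1/n is above the triangle threshold p ~ 1/n. Asymptotically E[X] ~ (c³/6)·n^{3(1−α)} = (3³/6)·n^{1.5} → ∞; triangles are abundant w.h.p.

E[X] ≈ 1096.33981; in regime p = Θ(1/n^{1/2}) E[X] diverges (above the triangle threshold p ~ 1/n).


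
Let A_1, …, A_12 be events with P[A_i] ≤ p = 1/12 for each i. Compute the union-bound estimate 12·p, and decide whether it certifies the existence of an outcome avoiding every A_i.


Union bound: P[∪_{i=1}^{12} A_i] ≤ Σ_i P[A_i] ≤ 12·p = 12·(1/12) = 1.
Numerically: 1 ≈ 1.000000.
Is 1 < 1? NO.
Since the bound 1 is ≥ 1, the union bound is uninformative here; it does NOT by itself certify existence.

12·p = 1 ≈ 1.000000; existence NOT certified by the union bound.


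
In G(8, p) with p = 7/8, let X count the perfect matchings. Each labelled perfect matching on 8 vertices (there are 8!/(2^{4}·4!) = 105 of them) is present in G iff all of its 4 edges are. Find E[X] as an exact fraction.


K_8 has 8!/(2^{4}·4!) = 105 labelled perfect matchings.
For each such perfect matching H, let X_H = 1 if all 4 edges of H are present in G. Then P[X_H = 1] = p^{4} = (7/8)^{4} = 2401/4096.
Summing the indicators: E[X] = Σ_H E[X_H] = 105 · p^{4} = 105 · 2401/4096 = 252105/4096.
Numerically: E[X] ≈ 61.55.

E[X] = 105 · (7/8)^{4} = 252105/4096 ≈ 61.55.


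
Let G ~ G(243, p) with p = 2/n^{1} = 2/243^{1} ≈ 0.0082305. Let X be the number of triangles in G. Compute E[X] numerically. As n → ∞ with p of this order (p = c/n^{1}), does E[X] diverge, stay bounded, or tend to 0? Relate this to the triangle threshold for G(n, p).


Number of potential triangles: C(243, 3) = 2362041.
Each occurs with probability p³ ≈ (0.0082305)³ ≈ 5.5753376e-07.
By linearity: E[X] = C(243, 3)·p³ ≈ 2362041 · 5.5753376e-07 ≈ 1.31692.
Here α = 1, so p = 2/n is exactly at the triangle threshold p ~ 1/n. Asymptotically E[X] → c³/6 = 2³/6 = 4/3 ≈ 1.33333, a bounded constant. In this regime the triangle count is asymptotically Poisson(c³/6).

E[X] ≈ 1.31692; in regime p = Θ(1/n^{1}) E[X] stays bounded (at the triangle threshold p ~ 1/n).


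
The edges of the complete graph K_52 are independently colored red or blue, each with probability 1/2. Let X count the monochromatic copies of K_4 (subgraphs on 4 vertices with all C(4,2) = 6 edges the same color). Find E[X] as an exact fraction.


Let X = Σ_S X_S over the C(52, 4) = 270725 subsets S of size 4, where X_S = 1 if the K_4 on S is monochromatic.
For a fixed S, the K_4 on S has C(4, 2) = 6 edges. P[all 6 edges red] = (1/2)^6, and likewise for blue, so P[monochromatic] = 2·(1/2)^6 = 2^{1 − 6} = 1/32.
By linearity of expectation: E[X] = C(52, 4) · 2^{1 − 6} = 270725 · 1/32 = 270725/32.
Numerically: E[X] ≈ 8460.1562.

E[X] = C(52,4)·2^(1−C(4,2)) = 270725/32 ≈ 8460.1562.


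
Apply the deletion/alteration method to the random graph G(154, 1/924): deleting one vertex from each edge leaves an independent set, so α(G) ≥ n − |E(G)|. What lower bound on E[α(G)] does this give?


E[|E(G)|] = C(154, 2)·p = 11781 · (1/924) = 51/4.
E[α(G)] ≥ n − E[|E(G)|] = 154 − 51/4 = 565/4.
Numerically: ≈ 141.25000.
(This is only a lower bound; the true E[α(G)] may be larger.)

E[α(G)] ≥ 565/4 ≈ 141.25000.


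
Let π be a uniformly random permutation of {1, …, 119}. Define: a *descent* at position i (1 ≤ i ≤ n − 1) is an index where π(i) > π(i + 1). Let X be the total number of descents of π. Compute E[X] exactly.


Write X = Σ X_I over i = 1, …, 118, with X_I the indicator of one descent.
There are 118 indicators.
For each fixed i, the pair (π(i), π(i+1)) is a uniformly random ordered pair of distinct values from {1, …, 119}; by symmetry P[π(i) > π(i+1)] = 1/2.
By linearity: E[X] = 118 · (1/2) = (119 − 1) · (1/2) = 59 ≈ 59.000.

E[X] = 59 = 59.000.


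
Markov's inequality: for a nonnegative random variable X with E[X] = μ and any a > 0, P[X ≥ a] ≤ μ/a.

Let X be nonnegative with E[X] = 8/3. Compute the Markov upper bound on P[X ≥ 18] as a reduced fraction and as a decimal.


μ = E[X] = 8/3, a = 18.
Markov: P[X ≥ 18] ≤ μ/a = (8/3)/18 = 4/27.
Numerically: ≈ 0.148148.
(Since a = 18 > μ = 2.666667, the bound 4/27 is < 1 and informative.)

P[X ≥ 18] ≤ 4/27 ≈ 0.148148.


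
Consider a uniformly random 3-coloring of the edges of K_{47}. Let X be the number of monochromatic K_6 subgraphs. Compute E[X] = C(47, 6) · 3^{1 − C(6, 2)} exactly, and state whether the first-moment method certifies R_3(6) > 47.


E[X] = C(47, 6) · 3^{1 − 15} = 10737573 · 3^{−14} = 10737573/4782969.
As a reduced fraction: E[X] = 3579191/1594323 ≈ 2.24496.
Is E[X] < 1? NO.
Since E[X] ≥ 1, the first-moment bound is inconclusive at n = 47; it does NOT by itself certify R_3(6) > 47.

E[X] = 3579191/1594323 ≈ 2.24496; E[X] ≥ 1; first-moment method inconclusive here.


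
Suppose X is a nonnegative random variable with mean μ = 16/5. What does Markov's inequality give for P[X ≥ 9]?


μ = E[X] = 16/5, a = 9.
Markov: P[X ≥ 9] ≤ μ/a = (16/5)/9 = 16/45.
Numerically: ≈ 0.3556.
(Since a = 9 > μ = 3.2000, the bound 16/45 is < 1 and informative.)

P[X ≥ 9] ≤ 16/45 ≈ 0.3556.


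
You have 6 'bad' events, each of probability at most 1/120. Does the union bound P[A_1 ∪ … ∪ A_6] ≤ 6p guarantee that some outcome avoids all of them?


Union bound: P[∪_{i=1}^{6} A_i] ≤ Σ_i P[A_i] ≤ 6·p = 6·(1/120) = 1/20.
Numerically: 1/20 ≈ 0.0500.
Is 1/20 < 1? YES.
Since P[∪ A_i] ≤ 1/20 < 1, the complement has P[∩ A_i^c] ≥ 1 − 1/20 = 19/20 > 0, so some outcome avoids every A_i.

6·p = 1/20 ≈ 0.0500; existence CERTIFIED by the union bound.


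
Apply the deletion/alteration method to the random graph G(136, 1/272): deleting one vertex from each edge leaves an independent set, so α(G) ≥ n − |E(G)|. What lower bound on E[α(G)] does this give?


E[|E(G)|] = C(136, 2)·p = 9180 · (1/272) = 135/4.
E[α(G)] ≥ n − E[|E(G)|] = 136 − 135/4 = 409/4.
Numerically: ≈ 102.25000.
(This is only a lower bound; the true E[α(G)] may be larger.)

E[α(G)] ≥ 409/4 ≈ 102.25000.


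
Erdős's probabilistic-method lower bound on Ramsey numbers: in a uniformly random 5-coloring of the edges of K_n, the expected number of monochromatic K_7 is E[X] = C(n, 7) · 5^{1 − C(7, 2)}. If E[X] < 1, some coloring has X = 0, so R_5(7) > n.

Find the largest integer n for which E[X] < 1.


We need C(n, 7) · 5^{1 − 21} < 1, i.e. C(n, 7) < 5^{21 − 1} = 95367431640625.
Check values of n near the boundary:
  n = 334: C(334, 7) = 86359460961576; 86359460961576 < 95367431640625? YES
  n = 335: C(335, 7) = 88202498238195; 88202498238195 < 95367431640625? YES
  n = 336: C(336, 7) = 90079147136880; 90079147136880 < 95367431640625? YES
  n = 337: C(337, 7) = 91989916924632; 91989916924632 < 95367431640625? YES
  n = 338: C(338, 7) = 93935323022736; 93935323022736 < 95367431640625? YES
  n = 339: C(339, 7) = 95915887062372; 95915887062372 < 95367431640625? NO
  n = 340: C(340, 7) = 97932136940560; 97932136940560 < 95367431640625? NO
  n = 341: C(341, 7) = 99984606876440; 99984606876440 < 95367431640625? NO
The largest n with C(n, 7) < 95367431640625 is n = 338 (where E[X] = 93935323022736/95367431640625 ≈ 0.984983). Hence R_5(7) > 338, i.e. R_5(7) ≥ 339.

Largest n = 338; hence R_5(7) > 338.


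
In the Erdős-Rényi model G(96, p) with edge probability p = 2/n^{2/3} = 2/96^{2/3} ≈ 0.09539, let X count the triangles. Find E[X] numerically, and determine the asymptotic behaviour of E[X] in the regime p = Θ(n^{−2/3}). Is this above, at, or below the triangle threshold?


Number of potential triangles: C(96, 3) = 142880.
Each occurs with probability p³ ≈ (0.09539)³ ≈ 8.680556e-04.
By linearity: E[X] = C(96, 3)·p³ ≈ 142880 · 8.680556e-04 ≈ 124.0278.
Since α = 2/3 < 1, p = c/n^{2/3} ≫ 1/n is above the triangle threshold p ~ 1/n. Asymptotically E[X] ~ (c³/6)·n^{3(1−α)} = (2³/6)·n^{1} → ∞; triangles are abundant w.h.p.

E[X] ≈ 124.0278; in regime p = Θ(1/n^{2/3}) E[X] diverges (above the triangle threshold p ~ 1/n).


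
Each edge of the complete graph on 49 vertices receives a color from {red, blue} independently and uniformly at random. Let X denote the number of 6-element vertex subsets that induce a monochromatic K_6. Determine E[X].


Let X = Σ_S X_S over the C(49, 6) = 13983816 subsets S of size 6, where X_S = 1 if the K_6 on S is monochromatic.
For a fixed S, the K_6 on S has C(6, 2) = 15 edges. P[all 15 edges red] = (1/2)^15, and likewise for blue, so P[monochromatic] = 2·(1/2)^15 = 2^{1 − 15} = 1/16384.
Summing: E[X] = C(49, 6) · 2^{1 − 15} = 13983816 · 1/16384 = 1747977/2048.
Numerically: E[X] ≈ 853.5044.

E[X] = C(49,6)·2^(1−C(6,2)) = 1747977/2048 ≈ 853.5044.


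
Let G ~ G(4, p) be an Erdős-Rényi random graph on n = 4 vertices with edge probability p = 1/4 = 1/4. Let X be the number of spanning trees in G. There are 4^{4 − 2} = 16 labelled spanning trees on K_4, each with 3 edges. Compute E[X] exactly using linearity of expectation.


K_4 has 4^{4 − 2} = 16 labelled spanning trees.
For each such spanning tree H, let X_H = 1 if all 3 edges of H are present in G. Then P[X_H = 1] = p^{3} = (1/4)^{3} = 1/64.
By linearity: E[X] = Σ_H E[X_H] = 16 · p^{3} = 16 · 1/64 = 1/4.
Numerically: E[X] ≈ 0.25.

E[X] = 16 · (1/4)^{3} = 1/4 ≈ 0.25.


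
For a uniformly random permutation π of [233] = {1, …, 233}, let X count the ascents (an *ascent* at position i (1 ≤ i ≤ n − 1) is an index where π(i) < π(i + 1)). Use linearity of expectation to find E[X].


Write X = Σ X_I over i = 1, …, 232, with X_I the indicator of one ascent.
There are 232 indicators.
For each fixed i, the pair (π(i), π(i+1)) is a uniformly random ordered pair of distinct values from {1, …, 233}; by symmetry P[π(i) < π(i+1)] = 1/2.
By linearity: E[X] = 232 · (1/2) = (233 − 1) · (1/2) = 116 ≈ 116.0000.

E[X] = 116 = 116.0000.


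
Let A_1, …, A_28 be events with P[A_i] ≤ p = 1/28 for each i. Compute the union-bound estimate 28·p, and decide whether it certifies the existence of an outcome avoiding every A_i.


Union bound: P[∪_{i=1}^{28} A_i] ≤ Σ_i P[A_i] ≤ 28·p = 28·(1/28) = 1.
Numerically: 1 ≈ 1.00000.
Is 1 < 1? NO.
Since the bound 1 is ≥ 1, the union bound is uninformative here; it does NOT by itself certify existence.

28·p = 1 ≈ 1.00000; existence NOT certified by the union bound.


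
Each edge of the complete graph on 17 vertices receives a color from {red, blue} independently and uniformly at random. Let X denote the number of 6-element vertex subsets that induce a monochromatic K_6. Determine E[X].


Let X = Σ_S X_S over the C(17, 6) = 12376 subsets S of size 6, where X_S = 1 if the K_6 on S is monochromatic.
For a fixed S, the K_6 on S has C(6, 2) = 15 edges. P[all 15 edges red] = (1/2)^15, and likewise for blue, so P[monochromatic] = 2·(1/2)^15 = 2^{1 − 15} = 1/16384.
Summing: E[X] = C(17, 6) · 2^{1 − 15} = 12376 · 1/16384 = 1547/2048.
Numerically: E[X] ≈ 0.755.

E[X] = C(17,6)·2^(1−C(6,2)) = 1547/2048 ≈ 0.755.


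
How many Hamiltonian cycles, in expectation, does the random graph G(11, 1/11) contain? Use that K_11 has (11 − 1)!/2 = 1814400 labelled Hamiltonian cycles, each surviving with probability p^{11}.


K_11 has (11 − 1)!/2 = 1814400 labelled Hamiltonian cycles.
For each such Hamiltonian cycle H, let X_H = 1 if all 11 edges of H are present in G. Then P[X_H = 1] = p^{11} = (1/11)^{11} = 1/285311670611.
By linearity: E[X] = Σ_H E[X_H] = 1814400 · p^{11} = 1814400 · 1/285311670611 = 1814400/285311670611.
Numerically: E[X] ≈ 6.35936e-06.

E[X] = 1814400 · (1/11)^{11} = 1814400/285311670611 ≈ 6.35936e-06.


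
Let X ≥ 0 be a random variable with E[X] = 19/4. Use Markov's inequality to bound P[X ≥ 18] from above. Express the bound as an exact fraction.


μ = E[X] = 19/4, a = 18.
Markov: P[X ≥ 18] ≤ μ/a = (19/4)/18 = 19/72.
Numerically: ≈ 0.26389.
(Since a = 18 > μ = 4.75000, the bound 19/72 is < 1 and informative.)

P[X ≥ 18] ≤ 19/72 ≈ 0.26389.


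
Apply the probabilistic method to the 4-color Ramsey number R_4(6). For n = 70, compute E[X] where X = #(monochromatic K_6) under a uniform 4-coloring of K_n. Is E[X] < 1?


E[X] = C(70, 6) · 4^{1 − 15} = 131115985 · 4^{−14} = 131115985/268435456.
As a reduced fraction: E[X] = 131115985/268435456 ≈ 0.4884.
Is E[X] < 1? YES.
Since E[X] < 1, there exists a 4-coloring of K_{70} with no monochromatic K_6; hence R_4(6) > 70.

E[X] = 131115985/268435456 ≈ 0.4884; E[X] < 1, so R_4(6) > 70.


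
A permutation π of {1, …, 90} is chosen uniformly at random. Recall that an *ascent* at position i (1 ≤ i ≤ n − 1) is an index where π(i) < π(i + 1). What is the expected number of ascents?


Write X = Σ X_I over i = 1, …, 89, with X_I the indicator of one ascent.
There are 89 indicators.
For each fixed i, the pair (π(i), π(i+1)) is a uniformly random ordered pair of distinct values from {1, …, 90}; by symmetry P[π(i) < π(i+1)] = 1/2.
By linearity: E[X] = 89 · (1/2) = (90 − 1) · (1/2) = 89/2 ≈ 44.50000.

E[X] = 89/2 = 44.50000.


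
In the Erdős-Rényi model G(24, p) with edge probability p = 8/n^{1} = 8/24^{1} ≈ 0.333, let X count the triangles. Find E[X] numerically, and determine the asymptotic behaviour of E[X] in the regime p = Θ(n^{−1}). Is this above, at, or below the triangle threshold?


Number of potential triangles: C(24, 3) = 2024.
Each occurs with probability p³ ≈ (0.333)³ ≈ 3.70370e-02.
By linearity: E[X] = C(24, 3)·p³ ≈ 2024 · 3.70370e-02 ≈ 74.963.
Here α = 1, so p = 8/n is exactly at the triangle threshold p ~ 1/n. Asymptotically E[X] → c³/6 = 8³/6 = 256/3 ≈ 85.333, a bounded constant. In this regime the triangle count is asymptotically Poisson(c³/6).

E[X] ≈ 74.963; in regime p = Θ(1/n^{1}) E[X] stays bounded (at the triangle threshold p ~ 1/n).


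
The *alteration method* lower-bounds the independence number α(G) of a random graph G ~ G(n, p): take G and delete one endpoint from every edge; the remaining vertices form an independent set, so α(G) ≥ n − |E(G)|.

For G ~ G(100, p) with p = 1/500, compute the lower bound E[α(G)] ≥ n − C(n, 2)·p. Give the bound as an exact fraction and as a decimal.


E[|E(G)|] = C(100, 2)·p = 4950 · (1/500) = 99/10.
E[α(G)] ≥ n − E[|E(G)|] = 100 − 99/10 = 901/10.
Numerically: ≈ 90.1000.
(This is only a lower bound; the true E[α(G)] may be larger.)

E[α(G)] ≥ 901/10 ≈ 90.1000.


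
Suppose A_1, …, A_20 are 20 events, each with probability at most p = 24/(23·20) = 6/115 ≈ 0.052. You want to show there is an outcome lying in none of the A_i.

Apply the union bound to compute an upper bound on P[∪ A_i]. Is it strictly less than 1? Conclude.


Union bound: P[∪_{i=1}^{20} A_i] ≤ Σ_i P[A_i] ≤ 20·p = 20·(6/115) = 24/23.
Numerically: 24/23 ≈ 1.043.
Is 24/23 < 1? NO.
Since the bound 24/23 is ≥ 1, the union bound is uninformative here; it does NOT by itself certify existence.

20·p = 24/23 ≈ 1.043; existence NOT certified by the union bound.


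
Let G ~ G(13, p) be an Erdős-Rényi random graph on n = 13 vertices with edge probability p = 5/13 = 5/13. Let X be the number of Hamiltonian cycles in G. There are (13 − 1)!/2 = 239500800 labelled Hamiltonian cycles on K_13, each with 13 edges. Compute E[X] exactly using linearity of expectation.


K_13 has (13 − 1)!/2 = 239500800 labelled Hamiltonian cycles.
For each such Hamiltonian cycle H, let X_H = 1 if all 13 edges of H are present in G. Then P[X_H = 1] = p^{13} = (5/13)^{13} = 1220703125/302875106592253.
By linearity: E[X] = Σ_H E[X_H] = 239500800 · p^{13} = 239500800 · 1220703125/302875106592253 = 292359375000000000/302875106592253.
Numerically: E[X] ≈ 965.

E[X] = 239500800 · (5/13)^{13} = 292359375000000000/302875106592253 ≈ 965.


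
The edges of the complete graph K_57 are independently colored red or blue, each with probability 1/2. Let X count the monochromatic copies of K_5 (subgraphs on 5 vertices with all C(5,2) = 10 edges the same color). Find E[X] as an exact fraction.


Let X = Σ_S X_S over the C(57, 5) = 4187106 subsets S of size 5, where X_S = 1 if the K_5 on S is monochromatic.
For a fixed S, the K_5 on S has C(5, 2) = 10 edges. P[all 10 edges red] = (1/2)^10, and likewise for blue, so P[monochromatic] = 2·(1/2)^10 = 2^{1 − 10} = 1/512.
Summing: E[X] = C(57, 5) · 2^{1 − 10} = 4187106 · 1/512 = 2093553/256.
Numerically: E[X] ≈ 8177.941.

E[X] = C(57,5)·2^(1−C(5,2)) = 2093553/256 ≈ 8177.941.


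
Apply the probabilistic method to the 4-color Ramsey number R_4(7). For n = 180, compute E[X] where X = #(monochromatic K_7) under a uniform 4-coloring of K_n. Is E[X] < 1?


E[X] = C(180, 7) · 4^{1 − 21} = 1079414463600 · 4^{−20} = 1079414463600/1099511627776.
As a reduced fraction: E[X] = 67463403975/68719476736 ≈ 0.9817217.
Is E[X] < 1? YES.
Since E[X] < 1, there exists a 4-coloring of K_{180} with no monochromatic K_7; hence R_4(7) > 180.

E[X] = 67463403975/68719476736 ≈ 0.9817217; E[X] < 1, so R_4(7) > 180.


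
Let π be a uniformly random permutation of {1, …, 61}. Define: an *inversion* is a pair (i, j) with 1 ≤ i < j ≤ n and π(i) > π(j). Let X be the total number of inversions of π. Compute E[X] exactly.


Write X = Σ X_I over the C(61, 2) = 1830 pairs i < j, with X_I the indicator of one inversion.
There are 1830 indicators.
For each fixed pair i < j, the values π(i) and π(j) are two distinct elements of {1, …, 61} in uniformly random order; by symmetry P[π(i) > π(j)] = 1/2.
By linearity: E[X] = 1830 · (1/2) = C(61, 2) · (1/2) = 1830/2 = 915 ≈ 915.000.

E[X] = 915 = 915.000.


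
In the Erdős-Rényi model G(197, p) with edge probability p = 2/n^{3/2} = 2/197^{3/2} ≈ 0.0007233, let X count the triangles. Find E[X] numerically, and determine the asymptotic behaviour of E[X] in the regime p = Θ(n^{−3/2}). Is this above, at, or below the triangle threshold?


Number of potential triangles: C(197, 3) = 1254890.
Each occurs with probability p³ ≈ (0.0007233)³ ≈ 3.784356e-10.
By linearity: E[X] = C(197, 3)·p³ ≈ 1254890 · 3.784356e-10 ≈ 0.0005.
Since α = 3/2 > 1, p = c/n^{3/2} = o(1/n) is below the triangle threshold p ~ 1/n. Asymptotically E[X] ~ (c³/6)·n^{3(1−α)} = (2³/6)·n^{-1.5} → 0, so by Markov's inequality G has no triangles w.h.p.

E[X] ≈ 0.0005; in regime p = Θ(1/n^{3/2}) E[X] tends to 0 (below the triangle threshold p ~ 1/n).


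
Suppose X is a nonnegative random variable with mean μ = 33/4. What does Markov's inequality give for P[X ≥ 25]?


μ = E[X] = 33/4, a = 25.
Markov: P[X ≥ 25] ≤ μ/a = (33/4)/25 = 33/100.
Numerically: ≈ 0.33000.
(Since a = 25 > μ = 8.25000, the bound 33/100 is < 1 and informative.)

P[X ≥ 25] ≤ 33/100 ≈ 0.33000.


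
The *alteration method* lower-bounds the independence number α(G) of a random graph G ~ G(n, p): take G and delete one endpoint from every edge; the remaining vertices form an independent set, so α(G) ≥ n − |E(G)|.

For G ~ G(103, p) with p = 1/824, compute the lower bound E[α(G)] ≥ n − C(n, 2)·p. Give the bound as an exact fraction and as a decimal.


E[|E(G)|] = C(103, 2)·p = 5253 · (1/824) = 51/8.
E[α(G)] ≥ n − E[|E(G)|] = 103 − 51/8 = 773/8.
Numerically: ≈ 96.6250.
(This is only a lower bound; the true E[α(G)] may be larger.)

E[α(G)] ≥ 773/8 ≈ 96.6250.


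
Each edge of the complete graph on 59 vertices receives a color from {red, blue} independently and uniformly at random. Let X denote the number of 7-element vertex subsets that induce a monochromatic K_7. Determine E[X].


Let X = Σ_S X_S over the C(59, 7) = 341149446 subsets S of size 7, where X_S = 1 if the K_7 on S is monochromatic.
For a fixed S, the K_7 on S has C(7, 2) = 21 edges. P[all 21 edges red] = (1/2)^21, and likewise for blue, so P[monochromatic] = 2·(1/2)^21 = 2^{1 − 21} = 1/1048576.
Summing: E[X] = C(59, 7) · 2^{1 − 21} = 341149446 · 1/1048576 = 170574723/524288.
Numerically: E[X] ≈ 325.345.

E[X] = C(59,7)·2^(1−C(7,2)) = 170574723/524288 ≈ 325.345.


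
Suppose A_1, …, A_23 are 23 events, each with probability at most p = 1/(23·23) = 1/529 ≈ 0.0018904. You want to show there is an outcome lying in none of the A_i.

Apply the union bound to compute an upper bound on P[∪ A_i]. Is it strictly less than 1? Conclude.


Union bound: P[∪_{i=1}^{23} A_i] ≤ Σ_i P[A_i] ≤ 23·p = 23·(1/529) = 1/23.
Numerically: 1/23 ≈ 0.0434783.
Is 1/23 < 1? YES.
Since P[∪ A_i] ≤ 1/23 < 1, the complement has P[∩ A_i^c] ≥ 1 − 1/23 = 22/23 > 0, so some outcome avoids every A_i.

23·p = 1/23 ≈ 0.0434783; existence CERTIFIED by the union bound.


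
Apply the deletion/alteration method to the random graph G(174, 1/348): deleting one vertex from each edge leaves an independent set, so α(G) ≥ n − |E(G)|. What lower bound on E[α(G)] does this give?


E[|E(G)|] = C(174, 2)·p = 15051 · (1/348) = 173/4.
E[α(G)] ≥ n − E[|E(G)|] = 174 − 173/4 = 523/4.
Numerically: ≈ 130.750000.
(This is only a lower bound; the true E[α(G)] may be larger.)

E[α(G)] ≥ 523/4 ≈ 130.750000.


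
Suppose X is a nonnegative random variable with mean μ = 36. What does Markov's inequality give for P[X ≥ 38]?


μ = E[X] = 36, a = 38.
Markov: P[X ≥ 38] ≤ μ/a = (36)/38 = 18/19.
Numerically: ≈ 0.9474.
(Since a = 38 > μ = 36.0000, the bound 18/19 is < 1 and informative.)

P[X ≥ 38] ≤ 18/19 ≈ 0.9474.


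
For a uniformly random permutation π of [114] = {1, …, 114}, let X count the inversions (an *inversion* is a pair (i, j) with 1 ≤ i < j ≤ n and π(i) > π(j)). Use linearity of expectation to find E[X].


Write X = Σ X_I over the C(114, 2) = 6441 pairs i < j, with X_I the indicator of one inversion.
There are 6441 indicators.
For each fixed pair i < j, the values π(i) and π(j) are two distinct elements of {1, …, 114} in uniformly random order; by symmetry P[π(i) > π(j)] = 1/2.
By linearity: E[X] = 6441 · (1/2) = C(114, 2) · (1/2) = 6441/2 = 6441/2 ≈ 3220.50000.

E[X] = 6441/2 = 3220.50000.


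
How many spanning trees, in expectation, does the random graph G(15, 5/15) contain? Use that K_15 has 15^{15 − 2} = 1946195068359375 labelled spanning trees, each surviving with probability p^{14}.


K_15 has 15^{15 − 2} = 1946195068359375 labelled spanning trees.
For each such spanning tree H, let X_H = 1 if all 14 edges of H are present in G. Then P[X_H = 1] = p^{14} = (1/3)^{14} = 1/4782969.
Summing the indicators: E[X] = Σ_H E[X_H] = 1946195068359375 · p^{14} = 1946195068359375 · 1/4782969 = 1220703125/3.
Numerically: E[X] ≈ 4.069e+08.

E[X] = 1946195068359375 · (1/3)^{14} = 1220703125/3 ≈ 4.069e+08.


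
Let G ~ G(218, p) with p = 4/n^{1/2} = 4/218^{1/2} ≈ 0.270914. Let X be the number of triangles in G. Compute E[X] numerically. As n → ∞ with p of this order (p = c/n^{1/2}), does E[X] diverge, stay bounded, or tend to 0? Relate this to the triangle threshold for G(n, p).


Number of potential triangles: C(218, 3) = 1703016.
Each occurs with probability p³ ≈ (0.270914)³ ≈ 1.98836099e-02.
By linearity: E[X] = C(218, 3)·p³ ≈ 1703016 · 1.98836099e-02 ≈ 33862.105760.
Since α = 1/2 < 1, p = c/n^{1/2} ≫ 1/n is above the triangle threshold p ~ 1/n. Asymptotically E[X] ~ (c³/6)·n^{3(1−α)} = (4³/6)·n^{1.5} → ∞; triangles are abundant w.h.p.

E[X] ≈ 33862.105760; in regime p = Θ(1/n^{1/2}) E[X] diverges (above the triangle threshold p ~ 1/n).


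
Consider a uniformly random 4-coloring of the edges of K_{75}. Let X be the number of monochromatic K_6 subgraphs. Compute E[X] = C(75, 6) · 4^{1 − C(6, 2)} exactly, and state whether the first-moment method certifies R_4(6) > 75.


E[X] = C(75, 6) · 4^{1 − 15} = 201359550 · 4^{−14} = 201359550/268435456.
As a reduced fraction: E[X] = 100679775/134217728 ≈ 0.7501228.
Is E[X] < 1? YES.
Since E[X] < 1, there exists a 4-coloring of K_{75} with no monochromatic K_6; hence R_4(6) > 75.

E[X] = 100679775/134217728 ≈ 0.7501228; E[X] < 1, so R_4(6) > 75.


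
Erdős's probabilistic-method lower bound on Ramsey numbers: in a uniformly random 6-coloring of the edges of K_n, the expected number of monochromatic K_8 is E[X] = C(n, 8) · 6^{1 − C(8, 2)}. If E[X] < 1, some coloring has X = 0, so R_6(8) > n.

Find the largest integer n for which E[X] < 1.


We need C(n, 8) · 6^{1 − 28} < 1, i.e. C(n, 8) < 6^{28 − 1} = 1023490369077469249536.
Check values of n near the boundary:
  n = 1594: C(1594, 8) = 1015652773590544255167; 1015652773590544255167 < 1023490369077469249536? YES
  n = 1595: C(1595, 8) = 1020772636343363633895; 1020772636343363633895 < 1023490369077469249536? YES
  n = 1596: C(1596, 8) = 1025915067760710553965; 1025915067760710553965 < 1023490369077469249536? NO
The largest n with C(n, 8) < 1023490369077469249536 is n = 1595 (where E[X] = 113419181815929292655/113721152119718805504 ≈ 0.997). Hence R_6(8) > 1595, i.e. R_6(8) ≥ 1596.

Largest n = 1595; hence R_6(8) > 1595.
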